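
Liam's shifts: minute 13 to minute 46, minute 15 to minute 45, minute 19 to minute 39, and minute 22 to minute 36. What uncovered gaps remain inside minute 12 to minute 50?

minute 12 to minute 13, minute 46 to minute 50

Covered (merged): minute 13 to minute 46.
Complement within minute 12 to minute 50: minute 12 to minute 13, minute 46 to minute 50.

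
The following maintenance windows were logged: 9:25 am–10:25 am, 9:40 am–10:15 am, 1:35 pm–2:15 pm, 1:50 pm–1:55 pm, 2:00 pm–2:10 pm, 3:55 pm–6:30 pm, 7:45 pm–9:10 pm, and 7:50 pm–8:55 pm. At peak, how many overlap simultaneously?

At 9:40 am, 2 of the intervals are simultaneously active.
No point has more.

2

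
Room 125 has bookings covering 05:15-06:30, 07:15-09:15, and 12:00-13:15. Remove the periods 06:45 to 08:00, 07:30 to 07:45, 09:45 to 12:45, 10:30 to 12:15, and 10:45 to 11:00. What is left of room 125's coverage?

Merge the second list: 06:45–08:00, 09:45–12:45.
05:15–06:30: nothing removed.
07:15–09:15 \ B = 08:00–09:15.
12:00–13:15 \ B = 12:45–13:15.

05:15–06:30, 08:00–09:15, 12:45–13:15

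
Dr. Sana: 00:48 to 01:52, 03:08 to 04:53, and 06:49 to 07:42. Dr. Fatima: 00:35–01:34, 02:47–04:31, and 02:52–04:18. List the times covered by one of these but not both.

00:35–00:48, 01:34–01:52, 02:47–03:08, 04:31–04:53, 06:49–07:42

Second set merges to 00:35–01:34, 02:47–04:31.
A but not B: 01:34–01:52, 04:31–04:53, 06:49–07:42.
B but not A: 00:35–00:48, 02:47–03:08.
Combining gives A △ B.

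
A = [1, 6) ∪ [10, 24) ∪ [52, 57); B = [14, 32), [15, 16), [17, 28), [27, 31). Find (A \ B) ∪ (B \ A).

B, merged: [14, 32).
Only in the first: [1, 6), [10, 14), [52, 57).
Only in the second: [24, 32).
Together these are the periods covered by exactly one.

[1, 6) ∪ [10, 14) ∪ [24, 32) ∪ [52, 57)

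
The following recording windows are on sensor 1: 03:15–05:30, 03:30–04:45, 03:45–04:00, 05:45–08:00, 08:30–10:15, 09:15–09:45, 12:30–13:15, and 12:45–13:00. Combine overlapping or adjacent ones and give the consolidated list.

03:15-05:30, 05:45-08:00, 08:30-10:15, 12:30-13:15

03:30-04:45 overlaps/touches 03:15-05:30 → extend to 03:15-05:30.
03:45-04:00 overlaps/touches 03:15-05:30 → extend to 03:15-05:30.
05:45-08:00 is disjoint → start new block.
08:30-10:15 is disjoint → start new block.
09:15-09:45 overlaps/touches 08:30-10:15 → extend to 08:30-10:15.
12:30-13:15 is disjoint → start new block.
12:45-13:00 overlaps/touches 12:30-13:15 → extend to 12:30-13:15.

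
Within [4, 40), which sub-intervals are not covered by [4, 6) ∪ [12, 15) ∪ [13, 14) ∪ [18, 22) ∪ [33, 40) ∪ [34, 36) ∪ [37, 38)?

[6, 12) ∪ [15, 18) ∪ [22, 33)

The merged coverage is [4, 6), [12, 15), [18, 22), [33, 40).
Complement within [4, 40): [6, 12), [15, 18), [22, 33).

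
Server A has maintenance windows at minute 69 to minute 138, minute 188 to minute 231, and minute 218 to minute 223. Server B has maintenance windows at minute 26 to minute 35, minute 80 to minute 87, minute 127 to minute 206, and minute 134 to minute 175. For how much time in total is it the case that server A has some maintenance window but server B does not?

A, merged: minute 69 to minute 138, minute 188 to minute 231.
B, merged: minute 26 to minute 35, minute 80 to minute 87, minute 127 to minute 206.
A \ B = minute 69 to minute 80, minute 87 to minute 127, minute 206 to minute 231.
Total: 11 minutes + 40 minutes + 25 minutes = 76 minutes.

76 minutes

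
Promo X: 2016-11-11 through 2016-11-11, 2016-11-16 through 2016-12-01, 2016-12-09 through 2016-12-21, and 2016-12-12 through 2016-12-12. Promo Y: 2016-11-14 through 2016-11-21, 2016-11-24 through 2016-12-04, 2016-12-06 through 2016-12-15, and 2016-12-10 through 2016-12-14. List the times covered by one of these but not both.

2016-11-11 through 2016-11-11, 2016-11-14 through 2016-11-15, 2016-11-22 through 2016-11-23, 2016-12-02 through 2016-12-04, 2016-12-06 through 2016-12-08, 2016-12-16 through 2016-12-21

First set merges to 2016-11-11 through 2016-11-11, 2016-11-16 through 2016-12-01, 2016-12-09 through 2016-12-21.
Second set merges to 2016-11-14 through 2016-11-21, 2016-11-24 through 2016-12-04, 2016-12-06 through 2016-12-15.
A \ B = 2016-11-11 through 2016-11-11, 2016-11-22 through 2016-11-23, 2016-12-16 through 2016-12-21.
B \ A = 2016-11-14 through 2016-11-15, 2016-12-02 through 2016-12-04, 2016-12-06 through 2016-12-08.
Union of the two gives the symmetric difference.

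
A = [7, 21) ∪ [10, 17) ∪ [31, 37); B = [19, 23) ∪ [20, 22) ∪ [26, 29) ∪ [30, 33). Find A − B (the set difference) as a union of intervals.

A, merged: [7, 21), [31, 37).
B, merged: [19, 23), [26, 29), [30, 33).
[7, 21) \ B = [7, 19).
[31, 37) \ B = [33, 37).

[7, 19) ∪ [33, 37)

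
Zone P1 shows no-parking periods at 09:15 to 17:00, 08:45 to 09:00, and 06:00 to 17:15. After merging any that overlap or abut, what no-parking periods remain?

Sort by start: 06:00–17:15, 08:45–09:00, 09:15–17:00.
08:45–09:00 overlaps/touches 06:00–17:15 → extend to 06:00–17:15.
09:15–17:00 overlaps/touches 06:00–17:15 → extend to 06:00–17:15.

06:00–17:15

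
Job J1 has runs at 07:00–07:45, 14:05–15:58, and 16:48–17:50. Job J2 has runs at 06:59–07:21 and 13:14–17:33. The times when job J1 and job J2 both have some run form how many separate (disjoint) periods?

3

A ∩ B = 07:00–07:21, 14:05–15:58, 16:48–17:33.
That is 3 disjoint pieces.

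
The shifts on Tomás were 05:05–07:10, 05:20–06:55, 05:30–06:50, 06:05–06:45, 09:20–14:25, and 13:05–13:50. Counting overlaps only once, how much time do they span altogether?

Merged: 05:05-07:10, 09:20-14:25.
Lengths: 2 h 5 min + 5 h 5 min = 7 h 10 min.

7 h 10 min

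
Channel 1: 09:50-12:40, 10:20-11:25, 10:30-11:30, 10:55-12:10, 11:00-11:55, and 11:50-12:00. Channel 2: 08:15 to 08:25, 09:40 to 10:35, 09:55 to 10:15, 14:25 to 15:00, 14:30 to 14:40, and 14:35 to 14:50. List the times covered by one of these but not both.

Merge the first list: 09:50-12:40.
Merge the second list: 08:15-08:25, 09:40-10:35, 14:25-15:00.
A \ B = 10:35-12:40.
B \ A = 08:15-08:25, 09:40-09:50, 14:25-15:00.
Union of the two gives the symmetric difference.

08:15-08:25, 09:40-09:50, 10:35-12:40, 14:25-15:00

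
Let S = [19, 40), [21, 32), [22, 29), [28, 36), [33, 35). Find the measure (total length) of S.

Merged: [19, 40).
Length: 21.

21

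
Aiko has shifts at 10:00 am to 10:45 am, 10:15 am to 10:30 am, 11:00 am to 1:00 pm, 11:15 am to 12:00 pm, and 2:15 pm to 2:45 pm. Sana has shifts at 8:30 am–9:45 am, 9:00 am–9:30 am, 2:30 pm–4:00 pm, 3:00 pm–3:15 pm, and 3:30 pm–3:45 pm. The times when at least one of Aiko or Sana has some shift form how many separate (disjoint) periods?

4

A, merged: 10:00 am-10:45 am, 11:00 am-1:00 pm, 2:15 pm-2:45 pm.
B, merged: 8:30 am-9:45 am, 2:30 pm-4:00 pm.
A ∪ B = 8:30 am-9:45 am, 10:00 am-10:45 am, 11:00 am-1:00 pm, 2:15 pm-4:00 pm.
That is 4 disjoint pieces.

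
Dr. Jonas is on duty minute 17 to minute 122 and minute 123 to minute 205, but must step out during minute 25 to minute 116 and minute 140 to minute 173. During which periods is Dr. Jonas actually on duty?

minute 17 to minute 25, minute 116 to minute 122, minute 123 to minute 140, minute 173 to minute 205

minute 17 to minute 122 minus B → minute 17 to minute 25, minute 116 to minute 122.
minute 123 to minute 205 minus B → minute 123 to minute 140, minute 173 to minute 205.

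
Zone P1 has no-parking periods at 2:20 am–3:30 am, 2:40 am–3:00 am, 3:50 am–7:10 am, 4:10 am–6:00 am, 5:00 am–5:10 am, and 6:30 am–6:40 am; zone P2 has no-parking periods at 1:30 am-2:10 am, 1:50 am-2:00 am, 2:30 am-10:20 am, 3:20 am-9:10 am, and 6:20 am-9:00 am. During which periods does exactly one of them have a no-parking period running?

A, merged: 2:20 am-3:30 am, 3:50 am-7:10 am.
B, merged: 1:30 am-2:10 am, 2:30 am-10:20 am.
Only in the first: 2:20 am-2:30 am.
Only in the second: 1:30 am-2:10 am, 3:30 am-3:50 am, 7:10 am-10:20 am.
Together these are the periods covered by exactly one.

1:30 am-2:10 am, 2:20 am-2:30 am, 3:30 am-3:50 am, 7:10 am-10:20 am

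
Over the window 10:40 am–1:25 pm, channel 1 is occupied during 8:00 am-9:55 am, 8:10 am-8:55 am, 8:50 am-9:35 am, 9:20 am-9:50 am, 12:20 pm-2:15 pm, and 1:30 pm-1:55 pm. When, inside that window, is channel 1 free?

10:40 am–12:20 pm

Covered (merged): 8:00 am–9:55 am, 12:20 pm–2:15 pm.
Gaps within 10:40 am–1:25 pm: 10:40 am–12:20 pm.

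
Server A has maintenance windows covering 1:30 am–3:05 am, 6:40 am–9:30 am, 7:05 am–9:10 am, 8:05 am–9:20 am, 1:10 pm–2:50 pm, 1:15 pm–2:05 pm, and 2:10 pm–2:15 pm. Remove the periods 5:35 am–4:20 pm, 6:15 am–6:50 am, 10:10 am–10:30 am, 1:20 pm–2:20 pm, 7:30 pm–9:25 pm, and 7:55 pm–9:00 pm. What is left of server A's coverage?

1:30 am–3:05 am

Merge the first list: 1:30 am–3:05 am, 6:40 am–9:30 am, 1:10 pm–2:50 pm.
Merge the second list: 5:35 am–4:20 pm, 7:30 pm–9:25 pm.
1:30 am–3:05 am: no B overlap → unchanged.
6:40 am–9:30 am: fully covered by B → removed.
1:10 pm–2:50 pm: fully covered by B → removed.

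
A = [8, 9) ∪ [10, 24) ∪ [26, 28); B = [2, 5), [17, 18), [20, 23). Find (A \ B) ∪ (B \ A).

A but not B: [8, 9), [10, 17), [18, 20), [23, 24), [26, 28).
B but not A: [2, 5).
Combining gives A △ B.

[2, 5) ∪ [8, 9) ∪ [10, 17) ∪ [18, 20) ∪ [23, 24) ∪ [26, 28)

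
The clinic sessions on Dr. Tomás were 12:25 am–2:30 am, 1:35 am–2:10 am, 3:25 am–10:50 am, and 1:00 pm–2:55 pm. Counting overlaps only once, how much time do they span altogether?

11 h 25 min

Merged: 12:25 am-2:30 am, 3:25 am-10:50 am, 1:00 pm-2:55 pm.
Lengths: 2 h 5 min + 7 h 25 min + 1 h 55 min = 11 h 25 min.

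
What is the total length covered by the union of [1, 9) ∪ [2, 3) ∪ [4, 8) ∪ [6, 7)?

Merged: [1, 9).
Length: 8.

8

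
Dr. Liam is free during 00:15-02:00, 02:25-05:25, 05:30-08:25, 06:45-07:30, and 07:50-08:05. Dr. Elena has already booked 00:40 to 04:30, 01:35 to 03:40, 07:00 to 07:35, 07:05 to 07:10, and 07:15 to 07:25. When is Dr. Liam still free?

00:15–00:40, 04:30–05:25, 05:30–07:00, 07:35–08:25

Merge the first list: 00:15–02:00, 02:25–05:25, 05:30–08:25.
Merge the second list: 00:40–04:30, 07:00–07:35.
00:15–02:00 with B removed leaves 00:15–00:40.
02:25–05:25 with B removed leaves 04:30–05:25.
05:30–08:25 with B removed leaves 05:30–07:00, 07:35–08:25.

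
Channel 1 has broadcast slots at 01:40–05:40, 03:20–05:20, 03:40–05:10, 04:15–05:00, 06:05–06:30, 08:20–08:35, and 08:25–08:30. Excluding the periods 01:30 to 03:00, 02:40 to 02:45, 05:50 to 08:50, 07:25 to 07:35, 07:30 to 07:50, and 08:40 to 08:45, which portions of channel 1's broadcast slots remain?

03:00–05:40

Merge the first list: 01:40–05:40, 06:05–06:30, 08:20–08:35.
Merge the second list: 01:30–03:00, 05:50–08:50.
01:40–05:40 \ B = 03:00–05:40.
06:05–06:30: entirely removed.
08:20–08:35: entirely removed.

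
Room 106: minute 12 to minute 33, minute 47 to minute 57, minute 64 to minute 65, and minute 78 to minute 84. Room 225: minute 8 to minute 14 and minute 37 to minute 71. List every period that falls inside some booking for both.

minute 12 to minute 33 overlaps B on minute 12 to minute 14.
minute 47 to minute 57 overlaps B on minute 47 to minute 57.
minute 64 to minute 65 overlaps B on minute 64 to minute 65.
minute 78 to minute 84 falls entirely outside B.

minute 12 to minute 14, minute 47 to minute 57, minute 64 to minute 65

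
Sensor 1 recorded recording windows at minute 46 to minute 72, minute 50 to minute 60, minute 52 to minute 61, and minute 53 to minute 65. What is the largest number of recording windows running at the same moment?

4

Walk the sorted start/end points keeping a running depth.
The depth first hits 4 at minute 53.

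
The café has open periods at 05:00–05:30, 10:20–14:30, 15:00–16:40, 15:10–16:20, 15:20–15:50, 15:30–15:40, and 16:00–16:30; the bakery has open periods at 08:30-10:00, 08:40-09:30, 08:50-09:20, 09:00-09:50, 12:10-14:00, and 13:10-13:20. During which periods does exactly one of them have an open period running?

A, merged: 05:00-05:30, 10:20-14:30, 15:00-16:40.
B, merged: 08:30-10:00, 12:10-14:00.
A but not B: 05:00-05:30, 10:20-12:10, 14:00-14:30, 15:00-16:40.
B but not A: 08:30-10:00.
Combining gives A △ B.

05:00-05:30, 08:30-10:00, 10:20-12:10, 14:00-14:30, 15:00-16:40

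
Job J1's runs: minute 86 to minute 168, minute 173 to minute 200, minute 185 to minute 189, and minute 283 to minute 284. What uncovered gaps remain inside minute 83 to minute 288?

minute 83 to minute 86, minute 168 to minute 173, minute 200 to minute 283, minute 284 to minute 288

After merging, the occupied span is minute 86 to minute 168, minute 173 to minute 200, minute 283 to minute 284.
Complement within minute 83 to minute 288: minute 83 to minute 86, minute 168 to minute 173, minute 200 to minute 283, minute 284 to minute 288.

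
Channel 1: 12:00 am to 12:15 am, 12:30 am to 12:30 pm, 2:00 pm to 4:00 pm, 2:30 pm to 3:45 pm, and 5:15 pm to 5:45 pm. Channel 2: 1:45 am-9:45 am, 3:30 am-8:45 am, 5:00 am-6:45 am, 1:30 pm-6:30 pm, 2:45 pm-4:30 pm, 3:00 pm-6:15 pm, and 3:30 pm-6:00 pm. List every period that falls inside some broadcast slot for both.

1:45 am–9:45 am, 2:00 pm–4:00 pm, 5:15 pm–5:45 pm

First set merges to 12:00 am–12:15 am, 12:30 am–12:30 pm, 2:00 pm–4:00 pm, 5:15 pm–5:45 pm.
Second set merges to 1:45 am–9:45 am, 1:30 pm–6:30 pm.
12:00 am–12:15 am: no overlap with the second set.
12:30 am–12:30 pm meets the second set on 1:45 am–9:45 am.
2:00 pm–4:00 pm meets the second set on 2:00 pm–4:00 pm.
5:15 pm–5:45 pm meets the second set on 5:15 pm–5:45 pm.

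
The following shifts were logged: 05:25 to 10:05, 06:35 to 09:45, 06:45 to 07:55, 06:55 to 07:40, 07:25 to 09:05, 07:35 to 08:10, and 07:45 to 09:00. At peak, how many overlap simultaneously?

6

Walk the sorted start/end points keeping a running depth.
The depth first hits 6 at 07:35.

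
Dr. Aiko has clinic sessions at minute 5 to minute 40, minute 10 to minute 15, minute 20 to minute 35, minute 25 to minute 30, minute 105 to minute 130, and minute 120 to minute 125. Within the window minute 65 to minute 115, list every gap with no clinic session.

minute 65 to minute 105

After merging, the occupied span is minute 5 to minute 40, minute 105 to minute 130.
Gaps within minute 65 to minute 115: minute 65 to minute 105.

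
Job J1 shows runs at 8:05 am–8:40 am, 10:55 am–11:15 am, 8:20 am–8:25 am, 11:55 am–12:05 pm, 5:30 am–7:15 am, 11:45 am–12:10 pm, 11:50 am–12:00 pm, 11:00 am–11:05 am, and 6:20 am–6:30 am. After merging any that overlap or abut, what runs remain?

5:30 am–7:15 am, 8:05 am–8:40 am, 10:55 am–11:15 am, 11:45 am–12:10 pm

Sort by start: 5:30 am–7:15 am, 6:20 am–6:30 am, 8:05 am–8:40 am, 8:20 am–8:25 am, 10:55 am–11:15 am, 11:00 am–11:05 am, 11:45 am–12:10 pm, 11:50 am–12:00 pm, 11:55 am–12:05 pm.
6:20 am–6:30 am overlaps/touches 5:30 am–7:15 am → extend to 5:30 am–7:15 am.
8:05 am–8:40 am is disjoint → start new block.
8:20 am–8:25 am overlaps/touches 8:05 am–8:40 am → extend to 8:05 am–8:40 am.
10:55 am–11:15 am is disjoint → start new block.
11:00 am–11:05 am overlaps/touches 10:55 am–11:15 am → extend to 10:55 am–11:15 am.
11:45 am–12:10 pm is disjoint → start new block.
11:50 am–12:00 pm overlaps/touches 11:45 am–12:10 pm → extend to 11:45 am–12:10 pm.
11:55 am–12:05 pm overlaps/touches 11:45 am–12:10 pm → extend to 11:45 am–12:10 pm.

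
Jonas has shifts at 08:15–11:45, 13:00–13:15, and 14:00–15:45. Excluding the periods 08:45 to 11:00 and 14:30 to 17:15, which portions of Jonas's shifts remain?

08:15–08:45, 11:00–11:45, 13:00–13:15, 14:00–14:30

08:15–11:45 \ B = 08:15–08:45, 11:00–11:45.
13:00–13:15: nothing removed.
14:00–15:45 \ B = 14:00–14:30.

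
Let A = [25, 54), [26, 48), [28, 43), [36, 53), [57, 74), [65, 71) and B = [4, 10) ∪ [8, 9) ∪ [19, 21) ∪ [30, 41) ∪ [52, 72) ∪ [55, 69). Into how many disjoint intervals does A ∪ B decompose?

First set merges to [25, 54), [57, 74).
Second set merges to [4, 10), [19, 21), [30, 41), [52, 72).
A ∪ B = [4, 10), [19, 21), [25, 74).
That is 3 disjoint pieces.

3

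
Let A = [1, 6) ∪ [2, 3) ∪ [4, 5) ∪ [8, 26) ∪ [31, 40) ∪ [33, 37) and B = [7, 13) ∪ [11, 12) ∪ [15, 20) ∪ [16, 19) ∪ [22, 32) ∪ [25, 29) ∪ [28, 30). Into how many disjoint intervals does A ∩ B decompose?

First set merges to [1, 6), [8, 26), [31, 40).
Second set merges to [7, 13), [15, 20), [22, 32).
A ∩ B = [8, 13), [15, 20), [22, 26), [31, 32).
That is 4 disjoint pieces.

4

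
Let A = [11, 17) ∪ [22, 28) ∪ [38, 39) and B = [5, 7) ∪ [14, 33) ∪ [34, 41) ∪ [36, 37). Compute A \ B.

[11, 14)

Merge the second list: [5, 7), [14, 33), [34, 41).
[11, 17) with B removed leaves [11, 14).
[22, 28) lies entirely inside B → drops out.
[38, 39) lies entirely inside B → drops out.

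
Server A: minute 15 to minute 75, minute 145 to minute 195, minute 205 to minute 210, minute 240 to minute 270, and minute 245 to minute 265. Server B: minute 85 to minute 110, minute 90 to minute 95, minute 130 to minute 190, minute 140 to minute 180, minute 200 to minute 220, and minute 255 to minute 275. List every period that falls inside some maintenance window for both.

minute 145 to minute 190, minute 205 to minute 210, minute 255 to minute 270

A, merged: minute 15 to minute 75, minute 145 to minute 195, minute 205 to minute 210, minute 240 to minute 270.
B, merged: minute 85 to minute 110, minute 130 to minute 190, minute 200 to minute 220, minute 255 to minute 275.
minute 15 to minute 75: no overlap with the second set.
minute 145 to minute 195 meets the second set on minute 145 to minute 190.
minute 205 to minute 210 meets the second set on minute 205 to minute 210.
minute 240 to minute 270 meets the second set on minute 255 to minute 270.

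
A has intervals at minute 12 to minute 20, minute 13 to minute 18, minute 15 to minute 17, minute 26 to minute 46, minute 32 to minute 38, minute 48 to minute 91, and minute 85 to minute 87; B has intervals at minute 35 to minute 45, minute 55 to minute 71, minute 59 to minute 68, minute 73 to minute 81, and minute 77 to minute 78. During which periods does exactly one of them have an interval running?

First set merges to minute 12 to minute 20, minute 26 to minute 46, minute 48 to minute 91.
Second set merges to minute 35 to minute 45, minute 55 to minute 71, minute 73 to minute 81.
A \ B = minute 12 to minute 20, minute 26 to minute 35, minute 45 to minute 46, minute 48 to minute 55, minute 71 to minute 73, minute 81 to minute 91.
B \ A = none.
Union of the two gives the symmetric difference.

minute 12 to minute 20, minute 26 to minute 35, minute 45 to minute 46, minute 48 to minute 55, minute 71 to minute 73, minute 81 to minute 91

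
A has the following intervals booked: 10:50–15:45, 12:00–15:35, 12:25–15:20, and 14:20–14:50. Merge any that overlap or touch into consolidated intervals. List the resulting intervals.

10:50–15:45

12:00–15:35 overlaps/touches 10:50–15:45 → extend to 10:50–15:45.
12:25–15:20 overlaps/touches 10:50–15:45 → extend to 10:50–15:45.
14:20–14:50 overlaps/touches 10:50–15:45 → extend to 10:50–15:45.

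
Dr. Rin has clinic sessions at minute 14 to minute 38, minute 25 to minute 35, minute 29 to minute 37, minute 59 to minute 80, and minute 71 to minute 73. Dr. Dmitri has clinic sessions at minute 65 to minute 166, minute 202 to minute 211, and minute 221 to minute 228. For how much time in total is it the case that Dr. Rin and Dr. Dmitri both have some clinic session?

A, merged: minute 14 to minute 38, minute 59 to minute 80.
A ∩ B = minute 65 to minute 80.
Total: 15 minutes.

15 minutes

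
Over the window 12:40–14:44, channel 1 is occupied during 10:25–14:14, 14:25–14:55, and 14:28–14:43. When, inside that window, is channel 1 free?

After merging, the occupied span is 10:25-14:14, 14:25-14:55.
Uncovered inside 12:40-14:44: 14:14-14:25.

14:14-14:25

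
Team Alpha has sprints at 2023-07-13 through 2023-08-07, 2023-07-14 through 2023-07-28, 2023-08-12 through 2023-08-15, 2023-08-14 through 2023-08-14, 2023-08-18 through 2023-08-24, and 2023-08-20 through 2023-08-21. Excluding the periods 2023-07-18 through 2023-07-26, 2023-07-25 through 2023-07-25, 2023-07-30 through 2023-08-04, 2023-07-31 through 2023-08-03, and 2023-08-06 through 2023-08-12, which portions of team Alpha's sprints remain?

2023-07-13 through 2023-07-17, 2023-07-27 through 2023-07-29, 2023-08-05 through 2023-08-05, 2023-08-13 through 2023-08-15, 2023-08-18 through 2023-08-24

Merge the first list: 2023-07-13 through 2023-08-07, 2023-08-12 through 2023-08-15, 2023-08-18 through 2023-08-24.
Merge the second list: 2023-07-18 through 2023-07-26, 2023-07-30 through 2023-08-04, 2023-08-06 through 2023-08-12.
2023-07-13 through 2023-08-07 with B removed leaves 2023-07-13 through 2023-07-17, 2023-07-27 through 2023-07-29, 2023-08-05 through 2023-08-05.
2023-08-12 through 2023-08-15 with B removed leaves 2023-08-13 through 2023-08-15.
2023-08-18 through 2023-08-24 is untouched.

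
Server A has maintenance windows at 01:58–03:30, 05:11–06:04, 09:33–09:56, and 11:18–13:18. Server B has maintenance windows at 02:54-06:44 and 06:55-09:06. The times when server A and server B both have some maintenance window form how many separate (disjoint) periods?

2

A ∩ B = 02:54-03:30, 05:11-06:04.
That is 2 disjoint pieces.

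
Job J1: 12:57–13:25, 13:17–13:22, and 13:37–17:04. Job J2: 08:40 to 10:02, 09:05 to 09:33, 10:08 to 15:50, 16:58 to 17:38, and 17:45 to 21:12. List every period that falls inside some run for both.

A, merged: 12:57–13:25, 13:37–17:04.
B, merged: 08:40–10:02, 10:08–15:50, 16:58–17:38, 17:45–21:12.
12:57–13:25 overlaps B on 12:57–13:25.
13:37–17:04 overlaps B on 13:37–15:50, 16:58–17:04.

12:57–13:25, 13:37–15:50, 16:58–17:04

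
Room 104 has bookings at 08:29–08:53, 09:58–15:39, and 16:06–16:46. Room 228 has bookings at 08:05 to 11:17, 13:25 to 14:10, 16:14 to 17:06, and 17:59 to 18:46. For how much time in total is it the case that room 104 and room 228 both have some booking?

A ∩ B = 08:29-08:53, 09:58-11:17, 13:25-14:10, 16:14-16:46.
Total: 24 min + 1 h 19 min + 45 min + 32 min = 3 h.

3 h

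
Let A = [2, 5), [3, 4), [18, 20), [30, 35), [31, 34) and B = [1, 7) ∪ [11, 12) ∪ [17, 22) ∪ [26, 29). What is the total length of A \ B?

A, merged: [2, 5), [18, 20), [30, 35).
A \ B = [30, 35).
Total: 5.

5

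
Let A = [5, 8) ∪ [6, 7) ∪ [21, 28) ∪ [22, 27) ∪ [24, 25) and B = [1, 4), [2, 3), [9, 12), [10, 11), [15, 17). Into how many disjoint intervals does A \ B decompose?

First set merges to [5, 8), [21, 28).
Second set merges to [1, 4), [9, 12), [15, 17).
A \ B = [5, 8), [21, 28).
That is 2 disjoint pieces.

2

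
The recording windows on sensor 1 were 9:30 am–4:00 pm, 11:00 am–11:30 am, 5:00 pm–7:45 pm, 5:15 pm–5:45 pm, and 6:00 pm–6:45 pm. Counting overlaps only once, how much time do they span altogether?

Merged: 9:30 am-4:00 pm, 5:00 pm-7:45 pm.
Lengths: 6 h 30 min + 2 h 45 min = 9 h 15 min.

9 h 15 min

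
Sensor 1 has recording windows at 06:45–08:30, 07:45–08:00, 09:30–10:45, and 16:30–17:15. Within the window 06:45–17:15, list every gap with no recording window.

08:30–09:30, 10:45–16:30

Covered (merged): 06:45–08:30, 09:30–10:45, 16:30–17:15.
Uncovered inside 06:45–17:15: 08:30–09:30, 10:45–16:30.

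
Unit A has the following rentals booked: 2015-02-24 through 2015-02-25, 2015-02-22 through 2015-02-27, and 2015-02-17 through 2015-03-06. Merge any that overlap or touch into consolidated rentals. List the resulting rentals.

2015-02-17 through 2015-03-06

Sort by start: 2015-02-17 through 2015-03-06, 2015-02-22 through 2015-02-27, 2015-02-24 through 2015-02-25.
2015-02-22 through 2015-02-27 overlaps/touches 2015-02-17 through 2015-03-06 → extend to 2015-02-17 through 2015-03-06.
2015-02-24 through 2015-02-25 overlaps/touches 2015-02-17 through 2015-03-06 → extend to 2015-02-17 through 2015-03-06.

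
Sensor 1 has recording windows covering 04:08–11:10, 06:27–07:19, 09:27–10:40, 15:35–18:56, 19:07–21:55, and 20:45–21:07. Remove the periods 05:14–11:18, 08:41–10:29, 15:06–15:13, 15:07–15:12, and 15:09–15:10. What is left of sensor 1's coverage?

04:08–05:14, 15:35–18:56, 19:07–21:55

First set merges to 04:08–11:10, 15:35–18:56, 19:07–21:55.
Second set merges to 05:14–11:18, 15:06–15:13.
04:08–11:10 minus B → 04:08–05:14.
15:35–18:56: no B overlap → unchanged.
19:07–21:55: no B overlap → unchanged.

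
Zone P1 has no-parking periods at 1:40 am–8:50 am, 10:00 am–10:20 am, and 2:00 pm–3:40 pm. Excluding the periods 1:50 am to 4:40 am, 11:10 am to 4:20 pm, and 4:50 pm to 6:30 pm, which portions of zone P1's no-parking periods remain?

1:40 am–1:50 am, 4:40 am–8:50 am, 10:00 am–10:20 am

1:40 am–8:50 am \ B = 1:40 am–1:50 am, 4:40 am–8:50 am.
10:00 am–10:20 am: nothing removed.
2:00 pm–3:40 pm: entirely removed.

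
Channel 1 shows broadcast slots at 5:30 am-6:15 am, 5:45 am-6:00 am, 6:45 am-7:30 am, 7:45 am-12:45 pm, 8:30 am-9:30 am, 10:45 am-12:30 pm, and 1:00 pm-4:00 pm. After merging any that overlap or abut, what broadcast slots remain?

5:45 am-6:00 am overlaps/touches 5:30 am-6:15 am → extend to 5:30 am-6:15 am.
6:45 am-7:30 am is disjoint → start new block.
7:45 am-12:45 pm is disjoint → start new block.
8:30 am-9:30 am overlaps/touches 7:45 am-12:45 pm → extend to 7:45 am-12:45 pm.
10:45 am-12:30 pm overlaps/touches 7:45 am-12:45 pm → extend to 7:45 am-12:45 pm.
1:00 pm-4:00 pm is disjoint → start new block.

5:30 am-6:15 am, 6:45 am-7:30 am, 7:45 am-12:45 pm, 1:00 pm-4:00 pm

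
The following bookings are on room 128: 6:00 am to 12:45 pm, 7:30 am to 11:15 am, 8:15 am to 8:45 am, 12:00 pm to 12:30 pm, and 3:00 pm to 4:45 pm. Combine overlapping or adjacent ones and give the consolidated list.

6:00 am–12:45 pm, 3:00 pm–4:45 pm

7:30 am–11:15 am overlaps/touches 6:00 am–12:45 pm → extend to 6:00 am–12:45 pm.
8:15 am–8:45 am overlaps/touches 6:00 am–12:45 pm → extend to 6:00 am–12:45 pm.
12:00 pm–12:30 pm overlaps/touches 6:00 am–12:45 pm → extend to 6:00 am–12:45 pm.
3:00 pm–4:45 pm is disjoint → start new block.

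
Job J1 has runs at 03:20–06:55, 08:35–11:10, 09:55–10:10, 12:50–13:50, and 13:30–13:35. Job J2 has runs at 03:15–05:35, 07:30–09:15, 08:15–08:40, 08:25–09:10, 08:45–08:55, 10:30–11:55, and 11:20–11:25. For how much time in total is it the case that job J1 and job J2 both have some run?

3 h 35 min

Merge the first list: 03:20–06:55, 08:35–11:10, 12:50–13:50.
Merge the second list: 03:15–05:35, 07:30–09:15, 10:30–11:55.
A ∩ B = 03:20–05:35, 08:35–09:15, 10:30–11:10.
Total: 2 h 15 min + 40 min + 40 min = 3 h 35 min.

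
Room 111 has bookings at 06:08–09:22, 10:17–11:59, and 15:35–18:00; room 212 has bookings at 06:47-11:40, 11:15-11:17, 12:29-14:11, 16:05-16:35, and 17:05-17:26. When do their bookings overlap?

06:47-09:22, 10:17-11:40, 16:05-16:35, 17:05-17:26

Second set merges to 06:47-11:40, 12:29-14:11, 16:05-16:35, 17:05-17:26.
06:08-09:22 ∩ B → 06:47-09:22.
10:17-11:59 ∩ B → 10:17-11:40.
15:35-18:00 ∩ B → 16:05-16:35, 17:05-17:26.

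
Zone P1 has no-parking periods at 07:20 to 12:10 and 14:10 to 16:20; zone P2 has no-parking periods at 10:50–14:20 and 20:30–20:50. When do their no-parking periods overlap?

10:50–12:10, 14:10–14:20

07:20–12:10 ∩ B → 10:50–12:10.
14:10–16:20 ∩ B → 14:10–14:20.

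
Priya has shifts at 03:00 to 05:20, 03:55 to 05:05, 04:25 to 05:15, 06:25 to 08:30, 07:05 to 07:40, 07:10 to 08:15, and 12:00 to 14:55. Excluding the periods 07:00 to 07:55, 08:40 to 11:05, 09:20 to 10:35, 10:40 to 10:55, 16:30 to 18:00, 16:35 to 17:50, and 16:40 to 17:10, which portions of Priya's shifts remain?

03:00-05:20, 06:25-07:00, 07:55-08:30, 12:00-14:55

A, merged: 03:00-05:20, 06:25-08:30, 12:00-14:55.
B, merged: 07:00-07:55, 08:40-11:05, 16:30-18:00.
03:00-05:20: nothing removed.
06:25-08:30 \ B = 06:25-07:00, 07:55-08:30.
12:00-14:55: nothing removed.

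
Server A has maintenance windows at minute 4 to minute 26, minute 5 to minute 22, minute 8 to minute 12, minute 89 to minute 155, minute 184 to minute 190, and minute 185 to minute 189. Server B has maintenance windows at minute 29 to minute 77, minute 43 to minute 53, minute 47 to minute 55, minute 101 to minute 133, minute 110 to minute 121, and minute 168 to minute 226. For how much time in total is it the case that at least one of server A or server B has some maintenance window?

194 minutes

Merge the first list: minute 4 to minute 26, minute 89 to minute 155, minute 184 to minute 190.
Merge the second list: minute 29 to minute 77, minute 101 to minute 133, minute 168 to minute 226.
A ∪ B = minute 4 to minute 26, minute 29 to minute 77, minute 89 to minute 155, minute 168 to minute 226.
Total: 22 minutes + 48 minutes + 66 minutes + 58 minutes = 194 minutes.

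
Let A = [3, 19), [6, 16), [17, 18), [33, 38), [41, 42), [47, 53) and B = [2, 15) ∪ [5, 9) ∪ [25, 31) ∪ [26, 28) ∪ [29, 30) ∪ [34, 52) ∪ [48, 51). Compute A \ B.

[15, 19) ∪ [33, 34) ∪ [52, 53)

A, merged: [3, 19), [33, 38), [41, 42), [47, 53).
B, merged: [2, 15), [25, 31), [34, 52).
[3, 19) minus B → [15, 19).
[33, 38) minus B → [33, 34).
[41, 42): fully covered by B → removed.
[47, 53) minus B → [52, 53).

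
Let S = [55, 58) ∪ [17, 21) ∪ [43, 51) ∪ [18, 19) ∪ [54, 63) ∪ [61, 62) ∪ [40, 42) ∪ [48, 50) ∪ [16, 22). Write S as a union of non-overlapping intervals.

Sort by start: [16, 22), [17, 21), [18, 19), [40, 42), [43, 51), [48, 50), [54, 63), [55, 58), [61, 62).
[17, 21) overlaps/touches [16, 22) → extend to [16, 22).
[18, 19) overlaps/touches [16, 22) → extend to [16, 22).
[40, 42) is disjoint → start new block.
[43, 51) is disjoint → start new block.
[48, 50) overlaps/touches [43, 51) → extend to [43, 51).
[54, 63) is disjoint → start new block.
[55, 58) overlaps/touches [54, 63) → extend to [54, 63).
[61, 62) overlaps/touches [54, 63) → extend to [54, 63).

[16, 22) ∪ [40, 42) ∪ [43, 51) ∪ [54, 63)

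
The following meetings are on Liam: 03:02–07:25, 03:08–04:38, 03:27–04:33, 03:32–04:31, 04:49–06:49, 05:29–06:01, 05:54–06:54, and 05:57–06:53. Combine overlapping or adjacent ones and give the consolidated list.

03:08–04:38 overlaps/touches 03:02–07:25 → extend to 03:02–07:25.
03:27–04:33 overlaps/touches 03:02–07:25 → extend to 03:02–07:25.
03:32–04:31 overlaps/touches 03:02–07:25 → extend to 03:02–07:25.
04:49–06:49 overlaps/touches 03:02–07:25 → extend to 03:02–07:25.
05:29–06:01 overlaps/touches 03:02–07:25 → extend to 03:02–07:25.
05:54–06:54 overlaps/touches 03:02–07:25 → extend to 03:02–07:25.
05:57–06:53 overlaps/touches 03:02–07:25 → extend to 03:02–07:25.

03:02–07:25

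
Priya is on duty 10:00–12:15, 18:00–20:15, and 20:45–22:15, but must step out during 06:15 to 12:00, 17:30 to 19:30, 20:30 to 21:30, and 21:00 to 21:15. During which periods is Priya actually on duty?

12:00-12:15, 19:30-20:15, 21:30-22:15

Second set merges to 06:15-12:00, 17:30-19:30, 20:30-21:30.
10:00-12:15 with B removed leaves 12:00-12:15.
18:00-20:15 with B removed leaves 19:30-20:15.
20:45-22:15 with B removed leaves 21:30-22:15.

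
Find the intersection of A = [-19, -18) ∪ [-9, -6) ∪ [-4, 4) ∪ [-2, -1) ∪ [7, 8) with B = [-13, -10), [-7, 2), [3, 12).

[-7, -6) ∪ [-4, 2) ∪ [3, 4) ∪ [7, 8)

Merge the first list: [-19, -18), [-9, -6), [-4, 4), [7, 8).
[-19, -18) meets no B interval.
[-9, -6) ∩ B → [-7, -6).
[-4, 4) ∩ B → [-4, 2), [3, 4).
[7, 8) ∩ B → [7, 8).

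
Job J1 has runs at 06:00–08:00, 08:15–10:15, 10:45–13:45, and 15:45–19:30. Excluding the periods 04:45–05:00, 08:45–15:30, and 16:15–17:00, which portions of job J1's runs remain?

06:00-08:00 is untouched.
08:15-10:15 with B removed leaves 08:15-08:45.
10:45-13:45 lies entirely inside B → drops out.
15:45-19:30 with B removed leaves 15:45-16:15, 17:00-19:30.

06:00-08:00, 08:15-08:45, 15:45-16:15, 17:00-19:30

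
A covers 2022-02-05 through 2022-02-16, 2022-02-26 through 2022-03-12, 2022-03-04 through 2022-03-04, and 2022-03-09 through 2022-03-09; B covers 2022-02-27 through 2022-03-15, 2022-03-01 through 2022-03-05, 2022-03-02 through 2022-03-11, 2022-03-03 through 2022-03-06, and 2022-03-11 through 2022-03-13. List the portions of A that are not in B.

First set merges to 2022-02-05 through 2022-02-16, 2022-02-26 through 2022-03-12.
Second set merges to 2022-02-27 through 2022-03-15.
2022-02-05 through 2022-02-16: no B overlap → unchanged.
2022-02-26 through 2022-03-12 minus B → 2022-02-26 through 2022-02-26.

2022-02-05 through 2022-02-16, 2022-02-26 through 2022-02-26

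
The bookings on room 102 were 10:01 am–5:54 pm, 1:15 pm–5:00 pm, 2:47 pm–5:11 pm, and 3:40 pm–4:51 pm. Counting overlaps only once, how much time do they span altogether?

Merged: 10:01 am–5:54 pm.
Length: 7 h 53 min.

7 h 53 min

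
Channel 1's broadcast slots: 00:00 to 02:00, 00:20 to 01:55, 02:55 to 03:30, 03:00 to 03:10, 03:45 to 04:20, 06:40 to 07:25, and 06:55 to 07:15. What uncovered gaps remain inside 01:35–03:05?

02:00–02:55

The merged coverage is 00:00–02:00, 02:55–03:30, 03:45–04:20, 06:40–07:25.
Complement within 01:35–03:05: 02:00–02:55.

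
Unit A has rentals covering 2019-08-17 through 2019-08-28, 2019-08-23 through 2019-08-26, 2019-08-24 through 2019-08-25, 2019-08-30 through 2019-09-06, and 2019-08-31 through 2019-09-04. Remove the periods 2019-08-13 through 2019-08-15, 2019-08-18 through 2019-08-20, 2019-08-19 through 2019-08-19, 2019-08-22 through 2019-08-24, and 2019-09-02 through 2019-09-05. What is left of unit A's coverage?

A, merged: 2019-08-17 through 2019-08-28, 2019-08-30 through 2019-09-06.
B, merged: 2019-08-13 through 2019-08-15, 2019-08-18 through 2019-08-20, 2019-08-22 through 2019-08-24, 2019-09-02 through 2019-09-05.
2019-08-17 through 2019-08-28 \ B = 2019-08-17 through 2019-08-17, 2019-08-21 through 2019-08-21, 2019-08-25 through 2019-08-28.
2019-08-30 through 2019-09-06 \ B = 2019-08-30 through 2019-09-01, 2019-09-06 through 2019-09-06.

2019-08-17 through 2019-08-17, 2019-08-21 through 2019-08-21, 2019-08-25 through 2019-08-28, 2019-08-30 through 2019-09-01, 2019-09-06 through 2019-09-06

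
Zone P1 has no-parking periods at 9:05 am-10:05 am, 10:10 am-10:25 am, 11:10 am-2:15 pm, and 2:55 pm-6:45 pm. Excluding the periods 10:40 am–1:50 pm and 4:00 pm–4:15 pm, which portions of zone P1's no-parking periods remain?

9:05 am–10:05 am, 10:10 am–10:25 am, 1:50 pm–2:15 pm, 2:55 pm–4:00 pm, 4:15 pm–6:45 pm

9:05 am–10:05 am: nothing removed.
10:10 am–10:25 am: nothing removed.
11:10 am–2:15 pm \ B = 1:50 pm–2:15 pm.
2:55 pm–6:45 pm \ B = 2:55 pm–4:00 pm, 4:15 pm–6:45 pm.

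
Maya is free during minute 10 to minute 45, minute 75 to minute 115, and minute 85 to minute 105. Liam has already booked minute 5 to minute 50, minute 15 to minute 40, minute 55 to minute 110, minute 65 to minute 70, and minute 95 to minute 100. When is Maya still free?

Merge the first list: minute 10 to minute 45, minute 75 to minute 115.
Merge the second list: minute 5 to minute 50, minute 55 to minute 110.
minute 10 to minute 45: fully covered by B → removed.
minute 75 to minute 115 minus B → minute 110 to minute 115.

minute 110 to minute 115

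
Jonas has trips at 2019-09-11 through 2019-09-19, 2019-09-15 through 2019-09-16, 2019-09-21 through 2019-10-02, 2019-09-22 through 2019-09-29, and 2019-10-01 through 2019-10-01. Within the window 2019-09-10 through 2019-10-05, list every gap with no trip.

After merging, the occupied span is 2019-09-11 through 2019-09-19, 2019-09-21 through 2019-10-02.
Complement within 2019-09-10 through 2019-10-05: 2019-09-10 through 2019-09-10, 2019-09-20 through 2019-09-20, 2019-10-03 through 2019-10-05.

2019-09-10 through 2019-09-10, 2019-09-20 through 2019-09-20, 2019-10-03 through 2019-10-05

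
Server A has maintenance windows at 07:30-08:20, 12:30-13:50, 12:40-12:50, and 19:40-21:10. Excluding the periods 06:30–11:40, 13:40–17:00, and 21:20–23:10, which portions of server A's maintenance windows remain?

First set merges to 07:30–08:20, 12:30–13:50, 19:40–21:10.
07:30–08:20: entirely removed.
12:30–13:50 \ B = 12:30–13:40.
19:40–21:10: nothing removed.

12:30–13:40, 19:40–21:10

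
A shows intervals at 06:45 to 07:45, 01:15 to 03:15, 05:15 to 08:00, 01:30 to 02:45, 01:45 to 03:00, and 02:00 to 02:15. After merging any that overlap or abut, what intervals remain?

Sort by start: 01:15–03:15, 01:30–02:45, 01:45–03:00, 02:00–02:15, 05:15–08:00, 06:45–07:45.
01:30–02:45 overlaps/touches 01:15–03:15 → extend to 01:15–03:15.
01:45–03:00 overlaps/touches 01:15–03:15 → extend to 01:15–03:15.
02:00–02:15 overlaps/touches 01:15–03:15 → extend to 01:15–03:15.
05:15–08:00 is disjoint → start new block.
06:45–07:45 overlaps/touches 05:15–08:00 → extend to 05:15–08:00.

01:15–03:15, 05:15–08:00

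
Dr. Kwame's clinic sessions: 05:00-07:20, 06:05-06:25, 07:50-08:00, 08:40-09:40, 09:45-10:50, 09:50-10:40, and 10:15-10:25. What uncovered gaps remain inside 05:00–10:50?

The merged coverage is 05:00–07:20, 07:50–08:00, 08:40–09:40, 09:45–10:50.
Complement within 05:00–10:50: 07:20–07:50, 08:00–08:40, 09:40–09:45.

07:20–07:50, 08:00–08:40, 09:40–09:45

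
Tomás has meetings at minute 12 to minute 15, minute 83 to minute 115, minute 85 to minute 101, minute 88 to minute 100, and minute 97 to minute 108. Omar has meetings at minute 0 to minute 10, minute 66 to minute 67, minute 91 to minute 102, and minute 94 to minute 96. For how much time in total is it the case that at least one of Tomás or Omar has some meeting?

First set merges to minute 12 to minute 15, minute 83 to minute 115.
Second set merges to minute 0 to minute 10, minute 66 to minute 67, minute 91 to minute 102.
A ∪ B = minute 0 to minute 10, minute 12 to minute 15, minute 66 to minute 67, minute 83 to minute 115.
Total: 10 minutes + 3 minutes + 1 minute + 32 minutes = 46 minutes.

46 minutes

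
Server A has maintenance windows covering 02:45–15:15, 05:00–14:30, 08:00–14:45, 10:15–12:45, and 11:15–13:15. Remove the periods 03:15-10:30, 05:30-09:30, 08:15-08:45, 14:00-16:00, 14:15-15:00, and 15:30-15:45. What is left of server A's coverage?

02:45–03:15, 10:30–14:00

A, merged: 02:45–15:15.
B, merged: 03:15–10:30, 14:00–16:00.
02:45–15:15 with B removed leaves 02:45–03:15, 10:30–14:00.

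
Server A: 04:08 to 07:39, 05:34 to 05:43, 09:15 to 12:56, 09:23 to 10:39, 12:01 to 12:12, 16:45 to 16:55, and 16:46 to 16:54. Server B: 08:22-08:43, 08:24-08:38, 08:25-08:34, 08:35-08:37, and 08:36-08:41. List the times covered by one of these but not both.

A, merged: 04:08–07:39, 09:15–12:56, 16:45–16:55.
B, merged: 08:22–08:43.
A \ B = 04:08–07:39, 09:15–12:56, 16:45–16:55.
B \ A = 08:22–08:43.
Union of the two gives the symmetric difference.

04:08–07:39, 08:22–08:43, 09:15–12:56, 16:45–16:55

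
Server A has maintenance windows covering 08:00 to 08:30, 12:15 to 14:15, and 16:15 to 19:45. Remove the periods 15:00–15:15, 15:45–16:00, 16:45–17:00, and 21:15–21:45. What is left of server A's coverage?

08:00–08:30: nothing removed.
12:15–14:15: nothing removed.
16:15–19:45 \ B = 16:15–16:45, 17:00–19:45.

08:00–08:30, 12:15–14:15, 16:15–16:45, 17:00–19:45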